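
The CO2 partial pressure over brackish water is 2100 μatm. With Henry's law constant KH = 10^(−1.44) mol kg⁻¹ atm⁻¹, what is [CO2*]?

[CO2*] = 76.2 μmol/kg

KH = 10^(−1.44) = 3.631×10^-2 mol kg⁻¹ atm⁻¹
[CO2*] = KH · pCO2 = 3.631×10^-2 × 2100×10^-6 atm = 7.62×10^-5 mol/kg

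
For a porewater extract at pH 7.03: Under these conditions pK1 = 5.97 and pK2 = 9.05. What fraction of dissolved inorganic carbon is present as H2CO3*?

α₀ = 1 / (1 + K1/[H⁺] + K1K2/[H⁺]²) = 1 / (1 + 10^+1.06 + 10^-0.96)
   = 1 / (1 + 11.482 + 0.10965) = 1/12.591 = 0.07942

α₀ = 0.0794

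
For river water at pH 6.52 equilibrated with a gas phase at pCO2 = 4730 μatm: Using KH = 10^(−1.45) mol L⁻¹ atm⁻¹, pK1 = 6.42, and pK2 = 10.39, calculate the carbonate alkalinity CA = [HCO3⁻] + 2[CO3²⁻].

CA = 0.211 mmol/L

[CO2*] = KH · pCO2 = 10^(−1.45) × 4730×10^-6 = 1.678×10^-4 mol/L
α₀ = 1/(1 + K1/[H⁺] + K1K2/[H⁺]²) = 1/(1 + 10^+0.10 + 10^-3.77) = 0.4427
DIC = [CO2*]/α₀ = 1.678×10^-4 / 0.4427 = 0.3791 mmol/L
CA = (α₁ + 2α₂)·DIC = (0.5573 + 2×7.517×10^-5) × 0.3791 = 0.211 mmol/L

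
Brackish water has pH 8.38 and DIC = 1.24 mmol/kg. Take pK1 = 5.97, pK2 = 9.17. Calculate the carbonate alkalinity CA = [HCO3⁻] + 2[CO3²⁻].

CA = 1.41 mmol/kg

CA = [HCO3⁻] + 2[CO3²⁻] = (α₁ + 2α₂)·DIC
At pH 8.38: [H⁺]/K1 = 10^-2.41 = 0.0038905, K2/[H⁺] = 10^-0.79 = 0.16218
α₁ = 1/(1 + 0.0038905 + 0.16218) = 1/1.1661 = 0.8576; α₂ = α₁·K2/[H⁺] = 0.1391
α₁ + 2α₂ = 1.1357
CA = 1.1357 × 1.24 = 1.41 mmol/kg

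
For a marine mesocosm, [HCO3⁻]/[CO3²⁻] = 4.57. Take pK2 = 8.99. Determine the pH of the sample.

pH = 8.33

From K2 = [H⁺][CO3²⁻]/[HCO3⁻]:  pH = pK2 − log₁₀([HCO3⁻]/[CO3²⁻])
log₁₀(4.57) = +0.660
pH = 8.99 − (+0.660) = 8.33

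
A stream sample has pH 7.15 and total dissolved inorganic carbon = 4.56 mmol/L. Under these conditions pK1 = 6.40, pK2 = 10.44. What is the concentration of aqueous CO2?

α₀ = 1 / (1 + K1/[H⁺] + K1K2/[H⁺]²) = 1 / (1 + 10^+0.75 + 10^-2.54)
   = 1 / (1 + 5.6234 + 0.0028840) = 1/6.6263 = 0.1509
[CO2*] = α₀ × DIC = 0.1509 × 4.56 = 0.688 mmol/L

[CO2*] = 0.688 mmol/L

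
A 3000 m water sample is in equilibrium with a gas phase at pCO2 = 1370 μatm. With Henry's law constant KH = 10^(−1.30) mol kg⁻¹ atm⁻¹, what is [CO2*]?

KH = 10^(−1.30) = 5.012×10^-2 mol kg⁻¹ atm⁻¹
[CO2*] = KH · pCO2 = 5.012×10^-2 × 1370×10^-6 atm = 6.87×10^-5 mol/kg

[CO2*] = 68.7 μmol/kg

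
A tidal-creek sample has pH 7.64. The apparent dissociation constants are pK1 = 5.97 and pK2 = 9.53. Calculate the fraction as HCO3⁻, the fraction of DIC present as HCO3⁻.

α₁ = 0.967

α₁ = 1 / (1 + [H⁺]/K1 + K2/[H⁺]) = 1 / (1 + 10^-1.67 + 10^-1.89)
   = 1 / (1 + 0.021380 + 0.012882) = 1/1.0343 = 0.9669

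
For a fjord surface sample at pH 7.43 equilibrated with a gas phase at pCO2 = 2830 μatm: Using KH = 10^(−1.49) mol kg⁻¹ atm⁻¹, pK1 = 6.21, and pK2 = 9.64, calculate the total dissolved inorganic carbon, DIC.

DIC = 1.62 mmol/kg

[CO2*] = KH · pCO2 = 10^(−1.49) × 2830×10^-6 = 9.158×10^-5 mol/kg
α₀ = 1/(1 + K1/[H⁺] + K1K2/[H⁺]²) = 1/(1 + 10^+1.22 + 10^-0.99) = 0.05650
DIC = [CO2*]/α₀ = 9.158×10^-5 / 0.05650 = 1.62 mmol/kg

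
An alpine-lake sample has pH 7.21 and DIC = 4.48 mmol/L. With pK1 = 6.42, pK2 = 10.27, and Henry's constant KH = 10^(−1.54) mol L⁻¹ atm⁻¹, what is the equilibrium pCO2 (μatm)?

α₀ = 1 / (1 + K1/[H⁺] + K1K2/[H⁺]²) = 1 / (1 + 10^+0.79 + 10^-2.27)
   = 1 / (1 + 6.1660 + 0.0053703) = 1/7.1713 = 0.1394
[CO2*] = α₀ × DIC = 0.1394 × 4.48 = 0.6247 mmol/L
pCO2 = [CO2*]/KH = 6.247×10^-4 / 2.884×10^-2 = 2.17×10^4 μatm

pCO2 = 2.17×10^4 μatm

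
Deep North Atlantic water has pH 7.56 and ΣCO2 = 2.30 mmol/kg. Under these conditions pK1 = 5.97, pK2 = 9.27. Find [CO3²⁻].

α₂ = 1 / (1 + [H⁺]/K2 + [H⁺]²/(K1K2)) = 1 / (1 + 10^+1.71 + 10^+0.12)
   = 1 / (1 + 51.286 + 1.3183) = 1/53.604 = 0.01866
[CO3²⁻] = α₂ × DIC = 0.01866 × 2.30 = 0.0429 mmol/kg

[CO3²⁻] = 0.0429 mmol/kg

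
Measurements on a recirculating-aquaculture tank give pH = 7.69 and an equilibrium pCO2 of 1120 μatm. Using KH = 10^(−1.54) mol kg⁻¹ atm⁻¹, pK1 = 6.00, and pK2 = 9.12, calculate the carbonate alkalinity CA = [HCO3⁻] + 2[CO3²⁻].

CA = 1.70 mmol/kg

[CO2*] = KH · pCO2 = 10^(−1.54) × 1120×10^-6 = 3.230×10^-5 mol/kg
α₀ = 1/(1 + K1/[H⁺] + K1K2/[H⁺]²) = 1/(1 + 10^+1.69 + 10^+0.26) = 0.01931
DIC = [CO2*]/α₀ = 3.230×10^-5 / 0.01931 = 1.673 mmol/kg
CA = (α₁ + 2α₂)·DIC = (0.9456 + 2×0.03513) × 1.673 = 1.70 mmol/kg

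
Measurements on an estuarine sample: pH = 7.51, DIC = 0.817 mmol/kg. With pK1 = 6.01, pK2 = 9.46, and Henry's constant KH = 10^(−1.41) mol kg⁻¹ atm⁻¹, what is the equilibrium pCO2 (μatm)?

pCO2 = 637 μatm

α₀ = 1 / (1 + K1/[H⁺] + K1K2/[H⁺]²) = 1 / (1 + 10^+1.50 + 10^-0.45)
   = 1 / (1 + 31.623 + 0.35481) = 1/32.978 = 0.03032
[CO2*] = α₀ × DIC = 0.03032 × 0.817 = 0.02477 mmol/kg
pCO2 = [CO2*]/KH = 2.477×10^-5 / 3.890×10^-2 = 637 μatm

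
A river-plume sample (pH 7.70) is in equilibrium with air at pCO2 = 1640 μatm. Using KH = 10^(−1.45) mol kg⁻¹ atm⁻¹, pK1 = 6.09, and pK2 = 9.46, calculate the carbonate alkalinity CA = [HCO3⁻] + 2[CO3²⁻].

CA = 2.45 mmol/kg

[CO2*] = KH · pCO2 = 10^(−1.45) × 1640×10^-6 = 5.819×10^-5 mol/kg
α₀ = 1/(1 + K1/[H⁺] + K1K2/[H⁺]²) = 1/(1 + 10^+1.61 + 10^-0.15) = 0.02356
DIC = [CO2*]/α₀ = 5.819×10^-5 / 0.02356 = 2.470 mmol/kg
CA = (α₁ + 2α₂)·DIC = (0.9598 + 2×0.01668) × 2.470 = 2.45 mmol/kg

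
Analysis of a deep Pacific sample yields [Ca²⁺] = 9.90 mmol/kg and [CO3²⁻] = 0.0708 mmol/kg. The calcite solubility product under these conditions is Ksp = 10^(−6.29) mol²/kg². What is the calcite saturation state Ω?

Ω = 1.37

Ksp = 10^(−6.29) = 5.129×10^-7
Ω = [Ca²⁺][CO3²⁻]/Ksp = (9.90×10^-3)(0.0708×10^-3) / 5.129×10^-7 = 1.37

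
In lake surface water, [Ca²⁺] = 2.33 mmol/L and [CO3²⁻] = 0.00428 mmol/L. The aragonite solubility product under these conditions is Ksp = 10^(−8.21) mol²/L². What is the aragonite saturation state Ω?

Ksp = 10^(−8.21) = 6.166×10^-9
Ω = [Ca²⁺][CO3²⁻]/Ksp = (2.33×10^-3)(0.00428×10^-3) / 6.166×10^-9 = 1.62

Ω = 1.62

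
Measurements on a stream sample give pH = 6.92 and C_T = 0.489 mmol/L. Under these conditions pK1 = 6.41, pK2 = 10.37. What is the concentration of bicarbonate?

[HCO3⁻] = 0.373 mmol/L

α₁ = 1 / (1 + [H⁺]/K1 + K2/[H⁺]) = 1 / (1 + 10^-0.51 + 10^-3.45)
   = 1 / (1 + 0.30903 + 0.00035481) = 1/1.3094 = 0.7637
[HCO3⁻] = α₁ × DIC = 0.7637 × 0.489 = 0.373 mmol/L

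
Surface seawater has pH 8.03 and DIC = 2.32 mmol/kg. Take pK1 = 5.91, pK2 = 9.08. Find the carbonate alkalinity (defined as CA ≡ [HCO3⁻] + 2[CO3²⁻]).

CA = 2.49 mmol/kg

CA = [HCO3⁻] + 2[CO3²⁻] = (α₁ + 2α₂)·DIC
At pH 8.03: [H⁺]/K1 = 10^-2.12 = 0.0075858, K2/[H⁺] = 10^-1.05 = 0.089125
α₁ = 1/(1 + 0.0075858 + 0.089125) = 1/1.0967 = 0.9118; α₂ = α₁·K2/[H⁺] = 0.08127
α₁ + 2α₂ = 1.0743
CA = 1.0743 × 2.32 = 2.49 mmol/kg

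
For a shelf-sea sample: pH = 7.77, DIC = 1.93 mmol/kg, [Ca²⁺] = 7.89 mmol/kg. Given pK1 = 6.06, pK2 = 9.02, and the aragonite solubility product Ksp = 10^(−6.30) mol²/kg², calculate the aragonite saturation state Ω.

α₂ = 1 / (1 + [H⁺]/K2 + [H⁺]²/(K1K2)) = 1 / (1 + 10^+1.25 + 10^-0.46)
   = 1 / (1 + 17.783 + 0.34674) = 1/19.130 = 0.05228
[CO3²⁻] = α₂ × DIC = 0.05228 × 1.93 = 0.1009 mmol/kg
Ksp = 10^(−6.30) = 5.012×10^-7
Ω = [Ca²⁺][CO3²⁻]/Ksp = (7.89×10^-3)(1.009×10^-4) / 5.012×10^-7 = 1.59

Ω = 1.59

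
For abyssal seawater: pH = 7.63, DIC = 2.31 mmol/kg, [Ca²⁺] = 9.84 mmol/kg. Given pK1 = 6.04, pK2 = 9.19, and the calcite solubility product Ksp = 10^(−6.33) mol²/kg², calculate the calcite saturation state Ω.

Ω = 1.27

α₂ = 1 / (1 + [H⁺]/K2 + [H⁺]²/(K1K2)) = 1 / (1 + 10^+1.56 + 10^-0.03)
   = 1 / (1 + 36.308 + 0.93325) = 1/38.241 = 0.02615
[CO3²⁻] = α₂ × DIC = 0.02615 × 2.31 = 0.06041 mmol/kg
Ksp = 10^(−6.33) = 4.677×10^-7
Ω = [Ca²⁺][CO3²⁻]/Ksp = (9.84×10^-3)(6.041×10^-5) / 4.677×10^-7 = 1.27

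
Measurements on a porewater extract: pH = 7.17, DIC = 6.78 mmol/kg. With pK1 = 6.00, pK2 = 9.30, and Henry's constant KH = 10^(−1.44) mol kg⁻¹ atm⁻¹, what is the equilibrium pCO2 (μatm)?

α₀ = 1 / (1 + K1/[H⁺] + K1K2/[H⁺]²) = 1 / (1 + 10^+1.17 + 10^-0.96)
   = 1 / (1 + 14.791 + 0.10965) = 1/15.901 = 0.06289
[CO2*] = α₀ × DIC = 0.06289 × 6.78 = 0.4264 mmol/kg
pCO2 = [CO2*]/KH = 4.264×10^-4 / 3.631×10^-2 = 1.17×10^4 μatm

pCO2 = 1.17×10^4 μatm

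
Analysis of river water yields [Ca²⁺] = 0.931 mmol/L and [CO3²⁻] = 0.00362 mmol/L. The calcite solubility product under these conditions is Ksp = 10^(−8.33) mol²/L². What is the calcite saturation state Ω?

Ksp = 10^(−8.33) = 4.677×10^-9
Ω = [Ca²⁺][CO3²⁻]/Ksp = (0.931×10^-3)(0.00362×10^-3) / 4.677×10^-9 = 0.721

Ω = 0.721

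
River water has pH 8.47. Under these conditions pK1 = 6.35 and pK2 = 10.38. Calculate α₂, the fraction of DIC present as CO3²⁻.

α₂ = 1 / (1 + [H⁺]/K2 + [H⁺]²/(K1K2)) = 1 / (1 + 10^+1.91 + 10^-0.21)
   = 1 / (1 + 81.283 + 0.61660) = 1/82.900 = 0.01206

α₂ = 0.0121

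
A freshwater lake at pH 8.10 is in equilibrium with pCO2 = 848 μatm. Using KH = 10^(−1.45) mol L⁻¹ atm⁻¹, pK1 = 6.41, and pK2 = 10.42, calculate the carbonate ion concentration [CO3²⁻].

[CO2*] = KH · pCO2 = 10^(−1.45) × 848×10^-6 = 3.009×10^-5 mol/L
α₀ = 1/(1 + K1/[H⁺] + K1K2/[H⁺]²) = 1/(1 + 10^+1.69 + 10^-0.63) = 0.01992
DIC = [CO2*]/α₀ = 3.009×10^-5 / 0.01992 = 1.511 mmol/L
[CO3²⁻] = α₂·DIC; α₂ = 0.004669, so [CO3²⁻] = 0.004669 × 1.511 = 0.00705 mmol/L = 7.05 μmol/L

[CO3²⁻] = 7.05 μmol/L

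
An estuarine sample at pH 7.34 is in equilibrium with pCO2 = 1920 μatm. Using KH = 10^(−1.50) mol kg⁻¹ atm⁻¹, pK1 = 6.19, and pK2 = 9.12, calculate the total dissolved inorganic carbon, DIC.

[CO2*] = KH · pCO2 = 10^(−1.50) × 1920×10^-6 = 6.072×10^-5 mol/kg
α₀ = 1/(1 + K1/[H⁺] + K1K2/[H⁺]²) = 1/(1 + 10^+1.15 + 10^-0.63) = 0.06511
DIC = [CO2*]/α₀ = 6.072×10^-5 / 0.06511 = 0.933 mmol/kg

DIC = 0.933 mmol/kg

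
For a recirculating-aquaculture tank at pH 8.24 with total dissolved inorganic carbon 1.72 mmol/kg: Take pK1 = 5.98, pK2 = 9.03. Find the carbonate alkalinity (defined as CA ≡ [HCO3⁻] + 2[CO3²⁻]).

CA = [HCO3⁻] + 2[CO3²⁻] = (α₁ + 2α₂)·DIC
At pH 8.24: [H⁺]/K1 = 10^-2.26 = 0.0054954, K2/[H⁺] = 10^-0.79 = 0.16218
α₁ = 1/(1 + 0.0054954 + 0.16218) = 1/1.1677 = 0.8564; α₂ = α₁·K2/[H⁺] = 0.1389
α₁ + 2α₂ = 1.1342
CA = 1.1342 × 1.72 = 1.95 mmol/kg

CA = 1.95 mmol/kg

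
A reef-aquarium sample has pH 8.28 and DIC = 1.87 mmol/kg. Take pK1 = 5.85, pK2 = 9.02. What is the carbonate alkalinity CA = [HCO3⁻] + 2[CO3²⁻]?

CA = 2.15 mmol/kg

CA = [HCO3⁻] + 2[CO3²⁻] = (α₁ + 2α₂)·DIC
At pH 8.28: [H⁺]/K1 = 10^-2.43 = 0.0037154, K2/[H⁺] = 10^-0.74 = 0.18197
α₁ = 1/(1 + 0.0037154 + 0.18197) = 1/1.1857 = 0.8434; α₂ = α₁·K2/[H⁺] = 0.1535
α₁ + 2α₂ = 1.1503
CA = 1.1503 × 1.87 = 2.15 mmol/kg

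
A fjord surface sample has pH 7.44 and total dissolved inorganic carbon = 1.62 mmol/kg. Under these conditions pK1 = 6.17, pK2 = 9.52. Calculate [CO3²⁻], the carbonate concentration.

α₂ = 1 / (1 + [H⁺]/K2 + [H⁺]²/(K1K2)) = 1 / (1 + 10^+2.08 + 10^+0.81)
   = 1 / (1 + 120.23 + 6.4565) = 1/127.68 = 0.007832
[CO3²⁻] = α₂ × DIC = 0.007832 × 1.62 = 0.0127 mmol/kg = 12.7 μmol/kg

[CO3²⁻] = 12.7 μmol/kg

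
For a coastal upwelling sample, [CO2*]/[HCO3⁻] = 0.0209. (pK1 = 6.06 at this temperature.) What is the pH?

From K1 = [H⁺][HCO3⁻]/[CO2*]:  pH = pK1 − log₁₀([CO2*]/[HCO3⁻])
log₁₀(0.0209) = -1.680
pH = 6.06 − (-1.680) = 7.74

pH = 7.74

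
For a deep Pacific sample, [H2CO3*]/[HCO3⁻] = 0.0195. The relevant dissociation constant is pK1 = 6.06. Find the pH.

From K1 = [H⁺][HCO3⁻]/[H2CO3*]:  pH = pK1 − log₁₀([H2CO3*]/[HCO3⁻])
log₁₀(0.0195) = -1.710
pH = 6.06 − (-1.710) = 7.77

pH = 7.77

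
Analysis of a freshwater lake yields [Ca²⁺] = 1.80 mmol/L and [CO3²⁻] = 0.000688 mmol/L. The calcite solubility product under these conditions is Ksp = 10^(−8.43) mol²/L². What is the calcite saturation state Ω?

Ω = 0.333

Ksp = 10^(−8.43) = 3.715×10^-9
Ω = [Ca²⁺][CO3²⁻]/Ksp = (1.80×10^-3)(0.000688×10^-3) / 3.715×10^-9 = 0.333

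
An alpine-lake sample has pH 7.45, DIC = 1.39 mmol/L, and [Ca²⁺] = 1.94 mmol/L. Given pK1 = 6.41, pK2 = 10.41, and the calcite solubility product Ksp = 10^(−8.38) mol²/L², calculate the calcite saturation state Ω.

α₂ = 1 / (1 + [H⁺]/K2 + [H⁺]²/(K1K2)) = 1 / (1 + 10^+2.96 + 10^+1.92)
   = 1 / (1 + 912.01 + 83.176) = 1/996.19 = 0.001004
[CO3²⁻] = α₂ × DIC = 0.001004 × 1.39 = 0.001395 mmol/L = 1.395 μmol/L
Ksp = 10^(−8.38) = 4.169×10^-9
Ω = [Ca²⁺][CO3²⁻]/Ksp = (1.94×10^-3)(1.395×10^-6) / 4.169×10^-9 = 0.649

Ω = 0.649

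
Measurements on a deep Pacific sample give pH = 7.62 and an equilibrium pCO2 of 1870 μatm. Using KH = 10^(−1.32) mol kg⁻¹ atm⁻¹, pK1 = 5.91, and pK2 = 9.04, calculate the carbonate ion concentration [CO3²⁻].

[CO2*] = KH · pCO2 = 10^(−1.32) × 1870×10^-6 = 8.950×10^-5 mol/kg
α₀ = 1/(1 + K1/[H⁺] + K1K2/[H⁺]²) = 1/(1 + 10^+1.71 + 10^+0.29) = 0.01844
DIC = [CO2*]/α₀ = 8.950×10^-5 / 0.01844 = 4.854 mmol/kg
[CO3²⁻] = α₂·DIC; α₂ = 0.03595, so [CO3²⁻] = 0.03595 × 4.854 = 0.175 mmol/kg

[CO3²⁻] = 0.175 mmol/kg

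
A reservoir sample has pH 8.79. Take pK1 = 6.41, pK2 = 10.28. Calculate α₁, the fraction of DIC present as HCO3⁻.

α₁ = 0.965

α₁ = 1 / (1 + [H⁺]/K1 + K2/[H⁺]) = 1 / (1 + 10^-2.38 + 10^-1.49)
   = 1 / (1 + 0.0041687 + 0.032359) = 1/1.0365 = 0.9648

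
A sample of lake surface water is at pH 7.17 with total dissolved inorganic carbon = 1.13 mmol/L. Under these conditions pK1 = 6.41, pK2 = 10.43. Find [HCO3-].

α₁ = 1 / (1 + [H⁺]/K1 + K2/[H⁺]) = 1 / (1 + 10^-0.76 + 10^-3.26)
   = 1 / (1 + 0.17378 + 0.00054954) = 1/1.1743 = 0.8515
[HCO3⁻] = α₁ × DIC = 0.8515 × 1.13 = 0.962 mmol/L

[HCO3⁻] = 0.962 mmol/L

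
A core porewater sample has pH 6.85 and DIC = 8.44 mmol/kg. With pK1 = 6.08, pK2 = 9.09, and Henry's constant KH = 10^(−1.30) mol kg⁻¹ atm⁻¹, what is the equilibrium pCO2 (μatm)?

pCO2 = 2.43×10^4 μatm

α₀ = 1 / (1 + K1/[H⁺] + K1K2/[H⁺]²) = 1 / (1 + 10^+0.77 + 10^-1.47)
   = 1 / (1 + 5.8884 + 0.033884) = 1/6.9223 = 0.1445
[CO2*] = α₀ × DIC = 0.1445 × 8.44 = 1.219 mmol/kg
pCO2 = [CO2*]/KH = 1.219×10^-3 / 5.012×10^-2 = 2.43×10^4 μatm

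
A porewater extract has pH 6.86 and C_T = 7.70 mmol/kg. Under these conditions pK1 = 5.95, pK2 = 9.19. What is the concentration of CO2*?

α₀ = 1 / (1 + K1/[H⁺] + K1K2/[H⁺]²) = 1 / (1 + 10^+0.91 + 10^-1.42)
   = 1 / (1 + 8.1283 + 0.038019) = 1/9.1663 = 0.1091
[CO2*] = α₀ × DIC = 0.1091 × 7.70 = 0.840 mmol/kg

[CO2*] = 0.840 mmol/kg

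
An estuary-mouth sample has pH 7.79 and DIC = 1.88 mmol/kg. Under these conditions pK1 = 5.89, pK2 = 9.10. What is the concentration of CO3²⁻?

[CO3²⁻] = 0.0867 mmol/kg

α₂ = 1 / (1 + [H⁺]/K2 + [H⁺]²/(K1K2)) = 1 / (1 + 10^+1.31 + 10^-0.59)
   = 1 / (1 + 20.417 + 0.25704) = 1/21.674 = 0.04614
[CO3²⁻] = α₂ × DIC = 0.04614 × 1.88 = 0.0867 mmol/kg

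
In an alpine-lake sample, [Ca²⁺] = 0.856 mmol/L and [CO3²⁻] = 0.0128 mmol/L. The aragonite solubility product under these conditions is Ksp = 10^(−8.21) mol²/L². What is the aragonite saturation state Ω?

Ksp = 10^(−8.21) = 6.166×10^-9
Ω = [Ca²⁺][CO3²⁻]/Ksp = (0.856×10^-3)(0.0128×10^-3) / 6.166×10^-9 = 1.78

Ω = 1.78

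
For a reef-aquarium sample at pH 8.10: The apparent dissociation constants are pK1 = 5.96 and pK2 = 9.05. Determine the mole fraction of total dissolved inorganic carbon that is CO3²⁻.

α₂ = 1 / (1 + [H⁺]/K2 + [H⁺]²/(K1K2)) = 1 / (1 + 10^+0.95 + 10^-1.19)
   = 1 / (1 + 8.9125 + 0.064565) = 1/9.9771 = 0.1002

α₂ = 0.100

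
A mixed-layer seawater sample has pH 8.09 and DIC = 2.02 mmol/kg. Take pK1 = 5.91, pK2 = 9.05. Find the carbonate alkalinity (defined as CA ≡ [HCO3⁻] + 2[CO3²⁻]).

CA = 2.21 mmol/kg

CA = [HCO3⁻] + 2[CO3²⁻] = (α₁ + 2α₂)·DIC
At pH 8.09: [H⁺]/K1 = 10^-2.18 = 0.0066069, K2/[H⁺] = 10^-0.96 = 0.10965
α₁ = 1/(1 + 0.0066069 + 0.10965) = 1/1.1163 = 0.8959; α₂ = α₁·K2/[H⁺] = 0.09823
α₁ + 2α₂ = 1.0923
CA = 1.0923 × 2.02 = 2.21 mmol/kg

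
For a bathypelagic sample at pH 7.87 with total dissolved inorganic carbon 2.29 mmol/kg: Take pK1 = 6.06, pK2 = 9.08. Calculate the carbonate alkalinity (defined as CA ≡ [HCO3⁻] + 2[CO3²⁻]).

CA = 2.39 mmol/kg

CA = [HCO3⁻] + 2[CO3²⁻] = (α₁ + 2α₂)·DIC
At pH 7.87: [H⁺]/K1 = 10^-1.81 = 0.015488, K2/[H⁺] = 10^-1.21 = 0.061660
α₁ = 1/(1 + 0.015488 + 0.061660) = 1/1.0771 = 0.9284; α₂ = α₁·K2/[H⁺] = 0.05724
α₁ + 2α₂ = 1.0429
CA = 1.0429 × 2.29 = 2.39 mmol/kg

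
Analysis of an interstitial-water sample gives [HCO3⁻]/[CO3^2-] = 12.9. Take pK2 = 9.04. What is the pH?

pH = 7.93

From K2 = [H⁺][CO3^2-]/[HCO3⁻]:  pH = pK2 − log₁₀([HCO3⁻]/[CO3^2-])
log₁₀(12.9) = +1.111
pH = 9.04 − (+1.111) = 7.93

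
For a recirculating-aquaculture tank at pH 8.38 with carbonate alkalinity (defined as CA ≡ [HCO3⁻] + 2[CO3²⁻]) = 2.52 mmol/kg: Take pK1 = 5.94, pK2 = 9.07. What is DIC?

CA = [HCO3⁻] + 2[CO3²⁻] = (α₁ + 2α₂)·DIC
At pH 8.38: [H⁺]/K1 = 10^-2.44 = 0.0036308, K2/[H⁺] = 10^-0.69 = 0.20417
α₁ = 1/(1 + 0.0036308 + 0.20417) = 1/1.2078 = 0.8279; α₂ = α₁·K2/[H⁺] = 0.1690
α₁ + 2α₂ = 1.1660
DIC = CA / (α₁ + 2α₂) = 2.52 / 1.1660 = 2.16 mmol/kg

DIC = 2.16 mmol/kg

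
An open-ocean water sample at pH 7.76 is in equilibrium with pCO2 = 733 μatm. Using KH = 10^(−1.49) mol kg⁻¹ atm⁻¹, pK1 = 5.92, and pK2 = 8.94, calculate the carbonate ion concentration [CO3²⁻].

[CO2*] = KH · pCO2 = 10^(−1.49) × 733×10^-6 = 2.372×10^-5 mol/kg
α₀ = 1/(1 + K1/[H⁺] + K1K2/[H⁺]²) = 1/(1 + 10^+1.84 + 10^+0.66) = 0.01338
DIC = [CO2*]/α₀ = 2.372×10^-5 / 0.01338 = 1.773 mmol/kg
[CO3²⁻] = α₂·DIC; α₂ = 0.06115, so [CO3²⁻] = 0.06115 × 1.773 = 0.108 mmol/kg

[CO3²⁻] = 0.108 mmol/kg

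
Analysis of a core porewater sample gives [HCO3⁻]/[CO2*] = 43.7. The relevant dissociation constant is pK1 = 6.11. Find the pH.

pH = 7.75

From K1 = [H⁺][HCO3⁻]/[CO2*]:  pH = pK1 + log₁₀([HCO3⁻]/[CO2*])
log₁₀(43.7) = +1.640
pH = 6.11 + (+1.640) = 7.75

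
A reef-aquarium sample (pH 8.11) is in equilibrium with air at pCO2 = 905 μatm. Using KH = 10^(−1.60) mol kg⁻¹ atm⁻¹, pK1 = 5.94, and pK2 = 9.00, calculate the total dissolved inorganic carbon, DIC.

[CO2*] = KH · pCO2 = 10^(−1.60) × 905×10^-6 = 2.273×10^-5 mol/kg
α₀ = 1/(1 + K1/[H⁺] + K1K2/[H⁺]²) = 1/(1 + 10^+2.17 + 10^+1.28) = 0.005954
DIC = [CO2*]/α₀ = 2.273×10^-5 / 0.005954 = 3.82 mmol/kg

DIC = 3.82 mmol/kg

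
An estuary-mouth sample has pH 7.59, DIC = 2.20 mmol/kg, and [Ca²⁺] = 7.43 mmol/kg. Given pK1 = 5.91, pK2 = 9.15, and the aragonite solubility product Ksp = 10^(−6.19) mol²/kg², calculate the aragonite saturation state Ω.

α₂ = 1 / (1 + [H⁺]/K2 + [H⁺]²/(K1K2)) = 1 / (1 + 10^+1.56 + 10^-0.12)
   = 1 / (1 + 36.308 + 0.75858) = 1/38.066 = 0.02627
[CO3²⁻] = α₂ × DIC = 0.02627 × 2.20 = 0.05779 mmol/kg
Ksp = 10^(−6.19) = 6.457×10^-7
Ω = [Ca²⁺][CO3²⁻]/Ksp = (7.43×10^-3)(5.779×10^-5) / 6.457×10^-7 = 0.665

Ω = 0.665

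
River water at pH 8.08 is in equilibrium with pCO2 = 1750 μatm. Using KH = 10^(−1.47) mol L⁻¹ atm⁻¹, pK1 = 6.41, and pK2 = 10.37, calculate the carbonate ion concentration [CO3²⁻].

[CO3²⁻] = 14.2 μmol/L

[CO2*] = KH · pCO2 = 10^(−1.47) × 1750×10^-6 = 5.930×10^-5 mol/L
α₀ = 1/(1 + K1/[H⁺] + K1K2/[H⁺]²) = 1/(1 + 10^+1.67 + 10^-0.62) = 0.02083
DIC = [CO2*]/α₀ = 5.930×10^-5 / 0.02083 = 2.847 mmol/L
[CO3²⁻] = α₂·DIC; α₂ = 0.004996, so [CO3²⁻] = 0.004996 × 2.847 = 0.0142 mmol/L = 14.2 μmol/L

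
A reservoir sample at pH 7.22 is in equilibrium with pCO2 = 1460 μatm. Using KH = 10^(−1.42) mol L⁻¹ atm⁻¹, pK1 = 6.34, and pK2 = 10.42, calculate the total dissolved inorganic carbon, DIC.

DIC = 0.477 mmol/L

[CO2*] = KH · pCO2 = 10^(−1.42) × 1460×10^-6 = 5.551×10^-5 mol/L
α₀ = 1/(1 + K1/[H⁺] + K1K2/[H⁺]²) = 1/(1 + 10^+0.88 + 10^-2.32) = 0.1164
DIC = [CO2*]/α₀ = 5.551×10^-5 / 0.1164 = 0.477 mmol/L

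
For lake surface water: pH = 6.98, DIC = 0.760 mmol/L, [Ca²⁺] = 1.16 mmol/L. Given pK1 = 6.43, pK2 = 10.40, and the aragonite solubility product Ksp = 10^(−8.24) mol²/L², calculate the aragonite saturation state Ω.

Ω = 0.0454

α₂ = 1 / (1 + [H⁺]/K2 + [H⁺]²/(K1K2)) = 1 / (1 + 10^+3.42 + 10^+2.87)
   = 1 / (1 + 2630.3 + 741.31) = 1/3372.6 = 0.0002965
[CO3²⁻] = α₂ × DIC = 0.0002965 × 0.760 = 0.0002253 mmol/L = 0.2253 μmol/L
Ksp = 10^(−8.24) = 5.754×10^-9
Ω = [Ca²⁺][CO3²⁻]/Ksp = (1.16×10^-3)(2.253×10^-7) / 5.754×10^-9 = 0.0454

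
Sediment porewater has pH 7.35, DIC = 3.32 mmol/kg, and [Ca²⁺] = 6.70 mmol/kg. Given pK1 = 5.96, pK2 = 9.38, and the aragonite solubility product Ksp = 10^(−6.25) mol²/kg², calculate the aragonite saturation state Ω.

α₂ = 1 / (1 + [H⁺]/K2 + [H⁺]²/(K1K2)) = 1 / (1 + 10^+2.03 + 10^+0.64)
   = 1 / (1 + 107.15 + 4.3652) = 1/112.52 = 0.008888
[CO3²⁻] = α₂ × DIC = 0.008888 × 3.32 = 0.02951 mmol/kg
Ksp = 10^(−6.25) = 5.623×10^-7
Ω = [Ca²⁺][CO3²⁻]/Ksp = (6.70×10^-3)(2.951×10^-5) / 5.623×10^-7 = 0.352

Ω = 0.352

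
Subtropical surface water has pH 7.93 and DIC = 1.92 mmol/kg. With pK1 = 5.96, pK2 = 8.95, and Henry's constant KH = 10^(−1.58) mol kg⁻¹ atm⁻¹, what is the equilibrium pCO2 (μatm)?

pCO2 = 707 μatm

α₀ = 1 / (1 + K1/[H⁺] + K1K2/[H⁺]²) = 1 / (1 + 10^+1.97 + 10^+0.95)
   = 1 / (1 + 93.325 + 8.9125) = 1/103.24 = 0.009686
[CO2*] = α₀ × DIC = 0.009686 × 1.92 = 0.01860 mmol/kg = 18.60 μmol/kg
pCO2 = [CO2*]/KH = 1.860×10^-5 / 2.630×10^-2 = 707 μatm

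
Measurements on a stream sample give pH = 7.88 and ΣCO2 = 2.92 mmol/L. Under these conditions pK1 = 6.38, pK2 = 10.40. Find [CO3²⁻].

[CO3²⁻] = 8.52 μmol/L

α₂ = 1 / (1 + [H⁺]/K2 + [H⁺]²/(K1K2)) = 1 / (1 + 10^+2.52 + 10^+1.02)
   = 1 / (1 + 331.13 + 10.471) = 1/342.60 = 0.002919
[CO3²⁻] = α₂ × DIC = 0.002919 × 2.92 = 0.00852 mmol/L = 8.52 μmol/L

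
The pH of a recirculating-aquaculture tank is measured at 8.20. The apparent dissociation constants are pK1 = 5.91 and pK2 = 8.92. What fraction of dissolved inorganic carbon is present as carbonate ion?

α₂ = 0.159

α₂ = 1 / (1 + [H⁺]/K2 + [H⁺]²/(K1K2)) = 1 / (1 + 10^+0.72 + 10^-1.57)
   = 1 / (1 + 5.2481 + 0.026915) = 1/6.2750 = 0.1594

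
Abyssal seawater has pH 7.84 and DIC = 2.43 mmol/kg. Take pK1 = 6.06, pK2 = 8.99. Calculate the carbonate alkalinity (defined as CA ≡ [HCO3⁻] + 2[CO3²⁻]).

CA = 2.55 mmol/kg

CA = [HCO3⁻] + 2[CO3²⁻] = (α₁ + 2α₂)·DIC
At pH 7.84: [H⁺]/K1 = 10^-1.78 = 0.016596, K2/[H⁺] = 10^-1.15 = 0.070795
α₁ = 1/(1 + 0.016596 + 0.070795) = 1/1.0874 = 0.9196; α₂ = α₁·K2/[H⁺] = 0.06511
α₁ + 2α₂ = 1.0498
CA = 1.0498 × 2.43 = 2.55 mmol/kg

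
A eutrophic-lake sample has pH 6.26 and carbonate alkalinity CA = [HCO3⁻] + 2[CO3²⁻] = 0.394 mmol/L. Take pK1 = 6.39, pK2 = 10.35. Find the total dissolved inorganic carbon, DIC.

DIC = 0.925 mmol/L

CA = [HCO3⁻] + 2[CO3²⁻] = (α₁ + 2α₂)·DIC
At pH 6.26: [H⁺]/K1 = 10^0.13 = 1.3490, K2/[H⁺] = 10^-4.09 = 8.1283×10^-5
α₁ = 1/(1 + 1.3490 + 8.1283×10^-5) = 1/2.3490 = 0.4257; α₂ = α₁·K2/[H⁺] = 3.460×10^-5
α₁ + 2α₂ = 0.4258
DIC = CA / (α₁ + 2α₂) = 0.394 / 0.4258 = 0.925 mmol/L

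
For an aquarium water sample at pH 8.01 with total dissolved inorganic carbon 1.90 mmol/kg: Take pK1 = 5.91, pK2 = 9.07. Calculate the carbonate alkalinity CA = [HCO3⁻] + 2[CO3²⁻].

CA = [HCO3⁻] + 2[CO3²⁻] = (α₁ + 2α₂)·DIC
At pH 8.01: [H⁺]/K1 = 10^-2.10 = 0.0079433, K2/[H⁺] = 10^-1.06 = 0.087096
α₁ = 1/(1 + 0.0079433 + 0.087096) = 1/1.0950 = 0.9132; α₂ = α₁·K2/[H⁺] = 0.07954
α₁ + 2α₂ = 1.0723
CA = 1.0723 × 1.90 = 2.04 mmol/kg

CA = 2.04 mmol/kg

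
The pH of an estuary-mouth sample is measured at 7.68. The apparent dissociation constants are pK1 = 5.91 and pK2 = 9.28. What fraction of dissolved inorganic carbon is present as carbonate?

α₂ = 0.0241

α₂ = 1 / (1 + [H⁺]/K2 + [H⁺]²/(K1K2)) = 1 / (1 + 10^+1.60 + 10^-0.17)
   = 1 / (1 + 39.811 + 0.67608) = 1/41.487 = 0.02410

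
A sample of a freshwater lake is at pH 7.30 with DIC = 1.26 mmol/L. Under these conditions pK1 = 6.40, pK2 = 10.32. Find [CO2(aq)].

[CO2*] = 0.141 mmol/L

α₀ = 1 / (1 + K1/[H⁺] + K1K2/[H⁺]²) = 1 / (1 + 10^+0.90 + 10^-2.12)
   = 1 / (1 + 7.9433 + 0.0075858) = 1/8.9509 = 0.1117
[CO2*] = α₀ × DIC = 0.1117 × 1.26 = 0.141 mmol/L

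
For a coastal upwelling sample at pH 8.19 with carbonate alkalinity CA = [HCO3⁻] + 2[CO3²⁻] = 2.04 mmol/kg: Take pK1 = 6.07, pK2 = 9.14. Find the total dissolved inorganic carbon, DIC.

DIC = 1.87 mmol/kg

CA = [HCO3⁻] + 2[CO3²⁻] = (α₁ + 2α₂)·DIC
At pH 8.19: [H⁺]/K1 = 10^-2.12 = 0.0075858, K2/[H⁺] = 10^-0.95 = 0.11220
α₁ = 1/(1 + 0.0075858 + 0.11220) = 1/1.1198 = 0.8930; α₂ = α₁·K2/[H⁺] = 0.1002
α₁ + 2α₂ = 1.0934
DIC = CA / (α₁ + 2α₂) = 2.04 / 1.0934 = 1.87 mmol/kg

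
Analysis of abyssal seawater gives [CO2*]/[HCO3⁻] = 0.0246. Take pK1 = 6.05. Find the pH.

pH = 7.66

From K1 = [H⁺][HCO3⁻]/[CO2*]:  pH = pK1 − log₁₀([CO2*]/[HCO3⁻])
log₁₀(0.0246) = -1.609
pH = 6.05 − (-1.609) = 7.66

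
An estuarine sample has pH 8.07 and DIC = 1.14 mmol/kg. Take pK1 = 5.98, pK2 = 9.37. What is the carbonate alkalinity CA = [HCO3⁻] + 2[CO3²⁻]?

CA = 1.19 mmol/kg

CA = [HCO3⁻] + 2[CO3²⁻] = (α₁ + 2α₂)·DIC
At pH 8.07: [H⁺]/K1 = 10^-2.09 = 0.0081283, K2/[H⁺] = 10^-1.30 = 0.050119
α₁ = 1/(1 + 0.0081283 + 0.050119) = 1/1.0582 = 0.9450; α₂ = α₁·K2/[H⁺] = 0.04736
α₁ + 2α₂ = 1.0397
CA = 1.0397 × 1.14 = 1.19 mmol/kg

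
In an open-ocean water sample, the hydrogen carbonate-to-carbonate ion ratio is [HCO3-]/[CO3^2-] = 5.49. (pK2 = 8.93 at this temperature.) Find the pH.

pH = 8.19

From K2 = [H⁺][CO3^2-]/[HCO3-]:  pH = pK2 − log₁₀([HCO3-]/[CO3^2-])
log₁₀(5.49) = +0.740
pH = 8.93 − (+0.740) = 8.19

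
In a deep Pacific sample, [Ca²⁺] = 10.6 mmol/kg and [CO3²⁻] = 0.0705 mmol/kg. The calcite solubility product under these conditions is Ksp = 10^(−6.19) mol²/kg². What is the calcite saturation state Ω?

Ksp = 10^(−6.19) = 6.457×10^-7
Ω = [Ca²⁺][CO3²⁻]/Ksp = (10.6×10^-3)(0.0705×10^-3) / 6.457×10^-7 = 1.16

Ω = 1.16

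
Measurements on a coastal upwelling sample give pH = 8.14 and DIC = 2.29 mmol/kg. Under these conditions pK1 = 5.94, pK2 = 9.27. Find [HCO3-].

[HCO3⁻] = 2.12 mmol/kg

α₁ = 1 / (1 + [H⁺]/K1 + K2/[H⁺]) = 1 / (1 + 10^-2.20 + 10^-1.13)
   = 1 / (1 + 0.0063096 + 0.074131) = 1/1.0804 = 0.9255
[HCO3⁻] = α₁ × DIC = 0.9255 × 2.29 = 2.12 mmol/kg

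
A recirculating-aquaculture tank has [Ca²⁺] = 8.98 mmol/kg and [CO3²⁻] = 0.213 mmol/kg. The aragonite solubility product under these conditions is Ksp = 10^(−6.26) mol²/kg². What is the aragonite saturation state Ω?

Ω = 3.48

Ksp = 10^(−6.26) = 5.495×10^-7
Ω = [Ca²⁺][CO3²⁻]/Ksp = (8.98×10^-3)(0.213×10^-3) / 5.495×10^-7 = 3.48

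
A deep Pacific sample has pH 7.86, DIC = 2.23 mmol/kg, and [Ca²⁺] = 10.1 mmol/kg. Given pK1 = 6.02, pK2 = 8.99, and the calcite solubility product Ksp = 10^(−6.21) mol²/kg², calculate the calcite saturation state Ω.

α₂ = 1 / (1 + [H⁺]/K2 + [H⁺]²/(K1K2)) = 1 / (1 + 10^+1.13 + 10^-0.71)
   = 1 / (1 + 13.490 + 0.19498) = 1/14.685 = 0.06810
[CO3²⁻] = α₂ × DIC = 0.06810 × 2.23 = 0.1519 mmol/kg
Ksp = 10^(−6.21) = 6.166×10^-7
Ω = [Ca²⁺][CO3²⁻]/Ksp = (10.1×10^-3)(1.519×10^-4) / 6.166×10^-7 = 2.49

Ω = 2.49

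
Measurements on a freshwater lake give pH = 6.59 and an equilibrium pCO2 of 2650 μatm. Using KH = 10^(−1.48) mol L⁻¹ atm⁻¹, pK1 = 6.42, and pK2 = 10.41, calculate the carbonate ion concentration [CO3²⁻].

[CO3²⁻] = 0.0196 μmol/L

[CO2*] = KH · pCO2 = 10^(−1.48) × 2650×10^-6 = 8.775×10^-5 mol/L
α₀ = 1/(1 + K1/[H⁺] + K1K2/[H⁺]²) = 1/(1 + 10^+0.17 + 10^-3.65) = 0.4033
DIC = [CO2*]/α₀ = 8.775×10^-5 / 0.4033 = 0.2176 mmol/L
[CO3²⁻] = α₂·DIC; α₂ = 9.030×10^-5, so [CO3²⁻] = 9.030×10^-5 × 0.2176 = 1.96×10^-5 mmol/L = 0.0196 μmol/L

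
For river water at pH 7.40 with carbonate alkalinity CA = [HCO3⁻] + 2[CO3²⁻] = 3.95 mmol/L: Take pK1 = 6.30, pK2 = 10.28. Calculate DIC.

DIC = 4.26 mmol/L

CA = [HCO3⁻] + 2[CO3²⁻] = (α₁ + 2α₂)·DIC
At pH 7.40: [H⁺]/K1 = 10^-1.10 = 0.079433, K2/[H⁺] = 10^-2.88 = 0.0013183
α₁ = 1/(1 + 0.079433 + 0.0013183) = 1/1.0808 = 0.9253; α₂ = α₁·K2/[H⁺] = 0.001220
α₁ + 2α₂ = 0.9277
DIC = CA / (α₁ + 2α₂) = 3.95 / 0.9277 = 4.26 mmol/L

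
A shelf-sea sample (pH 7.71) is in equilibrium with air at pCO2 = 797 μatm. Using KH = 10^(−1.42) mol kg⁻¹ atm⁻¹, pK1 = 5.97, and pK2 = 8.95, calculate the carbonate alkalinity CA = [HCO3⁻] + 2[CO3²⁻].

[CO2*] = KH · pCO2 = 10^(−1.42) × 797×10^-6 = 3.030×10^-5 mol/kg
α₀ = 1/(1 + K1/[H⁺] + K1K2/[H⁺]²) = 1/(1 + 10^+1.74 + 10^+0.50) = 0.01692
DIC = [CO2*]/α₀ = 3.030×10^-5 / 0.01692 = 1.791 mmol/kg
CA = (α₁ + 2α₂)·DIC = (0.9296 + 2×0.05349) × 1.791 = 1.86 mmol/kg

CA = 1.86 mmol/kg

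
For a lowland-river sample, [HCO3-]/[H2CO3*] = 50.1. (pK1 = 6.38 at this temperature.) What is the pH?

pH = 8.08

From K1 = [H⁺][HCO3-]/[H2CO3*]:  pH = pK1 + log₁₀([HCO3-]/[H2CO3*])
log₁₀(50.1) = +1.700
pH = 6.38 + (+1.700) = 8.08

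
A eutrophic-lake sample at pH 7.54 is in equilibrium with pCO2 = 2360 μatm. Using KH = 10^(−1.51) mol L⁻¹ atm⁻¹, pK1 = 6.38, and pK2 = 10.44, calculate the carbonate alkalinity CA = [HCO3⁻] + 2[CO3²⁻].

CA = 1.06 mmol/L

[CO2*] = KH · pCO2 = 10^(−1.51) × 2360×10^-6 = 7.293×10^-5 mol/L
α₀ = 1/(1 + K1/[H⁺] + K1K2/[H⁺]²) = 1/(1 + 10^+1.16 + 10^-1.74) = 0.06463
DIC = [CO2*]/α₀ = 7.293×10^-5 / 0.06463 = 1.128 mmol/L
CA = (α₁ + 2α₂)·DIC = (0.9342 + 2×0.001176) × 1.128 = 1.06 mmol/L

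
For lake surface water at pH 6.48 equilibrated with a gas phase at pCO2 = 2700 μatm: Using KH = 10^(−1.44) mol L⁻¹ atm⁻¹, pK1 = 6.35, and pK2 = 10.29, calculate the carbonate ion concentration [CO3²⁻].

[CO2*] = KH · pCO2 = 10^(−1.44) × 2700×10^-6 = 9.803×10^-5 mol/L
α₀ = 1/(1 + K1/[H⁺] + K1K2/[H⁺]²) = 1/(1 + 10^+0.13 + 10^-3.68) = 0.4257
DIC = [CO2*]/α₀ = 9.803×10^-5 / 0.4257 = 0.2303 mmol/L
[CO3²⁻] = α₂·DIC; α₂ = 8.894×10^-5, so [CO3²⁻] = 8.894×10^-5 × 0.2303 = 2.05×10^-5 mmol/L = 0.0205 μmol/L

[CO3²⁻] = 0.0205 μmol/L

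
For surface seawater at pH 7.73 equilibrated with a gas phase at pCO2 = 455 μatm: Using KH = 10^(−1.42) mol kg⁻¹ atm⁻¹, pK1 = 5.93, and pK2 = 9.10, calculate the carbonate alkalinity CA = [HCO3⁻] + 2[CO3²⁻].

CA = 1.18 mmol/kg

[CO2*] = KH · pCO2 = 10^(−1.42) × 455×10^-6 = 1.730×10^-5 mol/kg
α₀ = 1/(1 + K1/[H⁺] + K1K2/[H⁺]²) = 1/(1 + 10^+1.80 + 10^+0.43) = 0.01497
DIC = [CO2*]/α₀ = 1.730×10^-5 / 0.01497 = 1.155 mmol/kg
CA = (α₁ + 2α₂)·DIC = (0.9447 + 2×0.04030) × 1.155 = 1.18 mmol/kg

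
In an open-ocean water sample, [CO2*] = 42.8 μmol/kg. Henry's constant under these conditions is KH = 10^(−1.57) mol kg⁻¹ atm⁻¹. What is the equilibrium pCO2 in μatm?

KH = 10^(−1.57) = 2.692×10^-2 mol kg⁻¹ atm⁻¹
pCO2 = [CO2*]/KH = 42.8×10^-6 / 2.692×10^-2 = 1.59×10^-3 atm = 1590 μatm

pCO2 = 1590 μatm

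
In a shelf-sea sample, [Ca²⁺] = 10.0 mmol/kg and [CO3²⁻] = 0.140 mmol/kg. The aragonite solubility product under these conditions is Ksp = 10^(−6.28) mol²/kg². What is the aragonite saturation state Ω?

Ksp = 10^(−6.28) = 5.248×10^-7
Ω = [Ca²⁺][CO3²⁻]/Ksp = (10.0×10^-3)(0.140×10^-3) / 5.248×10^-7 = 2.67

Ω = 2.67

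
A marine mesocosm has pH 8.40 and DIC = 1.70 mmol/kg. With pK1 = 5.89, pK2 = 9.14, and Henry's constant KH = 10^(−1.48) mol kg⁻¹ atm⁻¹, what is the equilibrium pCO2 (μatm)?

α₀ = 1 / (1 + K1/[H⁺] + K1K2/[H⁺]²) = 1 / (1 + 10^+2.51 + 10^+1.77)
   = 1 / (1 + 323.59 + 58.884) = 1/383.48 = 0.002608
[CO2*] = α₀ × DIC = 0.002608 × 1.70 = 0.004433 mmol/kg = 4.433 μmol/kg
pCO2 = [CO2*]/KH = 4.433×10^-6 / 3.311×10^-2 = 134 μatm

pCO2 = 134 μatm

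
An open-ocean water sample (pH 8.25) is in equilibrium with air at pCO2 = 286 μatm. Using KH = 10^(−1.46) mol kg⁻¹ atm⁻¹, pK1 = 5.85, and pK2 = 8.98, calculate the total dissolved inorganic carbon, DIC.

[CO2*] = KH · pCO2 = 10^(−1.46) × 286×10^-6 = 9.917×10^-6 mol/kg
α₀ = 1/(1 + K1/[H⁺] + K1K2/[H⁺]²) = 1/(1 + 10^+2.40 + 10^+1.67) = 0.003345
DIC = [CO2*]/α₀ = 9.917×10^-6 / 0.003345 = 2.96 mmol/kg

DIC = 2.96 mmol/kg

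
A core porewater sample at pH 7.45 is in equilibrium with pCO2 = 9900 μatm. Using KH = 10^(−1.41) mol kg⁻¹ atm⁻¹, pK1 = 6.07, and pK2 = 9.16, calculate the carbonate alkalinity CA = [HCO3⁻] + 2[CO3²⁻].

CA = 9.60 mmol/kg

[CO2*] = KH · pCO2 = 10^(−1.41) × 9900×10^-6 = 3.852×10^-4 mol/kg
α₀ = 1/(1 + K1/[H⁺] + K1K2/[H⁺]²) = 1/(1 + 10^+1.38 + 10^-0.33) = 0.03928
DIC = [CO2*]/α₀ = 3.852×10^-4 / 0.03928 = 9.805 mmol/kg
CA = (α₁ + 2α₂)·DIC = (0.9423 + 2×0.01837) × 9.805 = 9.60 mmol/kg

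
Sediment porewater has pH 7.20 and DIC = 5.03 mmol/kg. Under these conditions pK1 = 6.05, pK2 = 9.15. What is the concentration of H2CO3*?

α₀ = 1 / (1 + K1/[H⁺] + K1K2/[H⁺]²) = 1 / (1 + 10^+1.15 + 10^-0.80)
   = 1 / (1 + 14.125 + 0.15849) = 1/15.284 = 0.06543
[CO2*] = α₀ × DIC = 0.06543 × 5.03 = 0.329 mmol/kg

[CO2*] = 0.329 mmol/kg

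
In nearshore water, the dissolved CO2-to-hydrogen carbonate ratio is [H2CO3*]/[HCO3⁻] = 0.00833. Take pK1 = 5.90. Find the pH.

pH = 7.98

From K1 = [H⁺][HCO3⁻]/[H2CO3*]:  pH = pK1 − log₁₀([H2CO3*]/[HCO3⁻])
log₁₀(0.00833) = -2.079
pH = 5.90 − (-2.079) = 7.98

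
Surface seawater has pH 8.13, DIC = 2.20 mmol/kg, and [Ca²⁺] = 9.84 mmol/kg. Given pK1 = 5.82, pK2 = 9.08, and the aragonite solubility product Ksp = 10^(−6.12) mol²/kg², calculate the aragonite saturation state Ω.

Ω = 2.87

α₂ = 1 / (1 + [H⁺]/K2 + [H⁺]²/(K1K2)) = 1 / (1 + 10^+0.95 + 10^-1.36)
   = 1 / (1 + 8.9125 + 0.043652) = 1/9.9562 = 0.1004
[CO3²⁻] = α₂ × DIC = 0.1004 × 2.20 = 0.2210 mmol/kg
Ksp = 10^(−6.12) = 7.586×10^-7
Ω = [Ca²⁺][CO3²⁻]/Ksp = (9.84×10^-3)(2.210×10^-4) / 7.586×10^-7 = 2.87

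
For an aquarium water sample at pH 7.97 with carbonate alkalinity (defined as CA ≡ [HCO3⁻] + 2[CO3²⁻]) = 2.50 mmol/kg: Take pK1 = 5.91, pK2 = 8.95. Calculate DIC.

DIC = 2.30 mmol/kg

CA = [HCO3⁻] + 2[CO3²⁻] = (α₁ + 2α₂)·DIC
At pH 7.97: [H⁺]/K1 = 10^-2.06 = 0.0087096, K2/[H⁺] = 10^-0.98 = 0.10471
α₁ = 1/(1 + 0.0087096 + 0.10471) = 1/1.1134 = 0.8981; α₂ = α₁·K2/[H⁺] = 0.09405
α₁ + 2α₂ = 1.0862
DIC = CA / (α₁ + 2α₂) = 2.50 / 1.0862 = 2.30 mmol/kg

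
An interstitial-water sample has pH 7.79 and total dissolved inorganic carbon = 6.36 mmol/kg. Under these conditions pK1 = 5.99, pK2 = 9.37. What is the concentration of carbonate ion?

α₂ = 1 / (1 + [H⁺]/K2 + [H⁺]²/(K1K2)) = 1 / (1 + 10^+1.58 + 10^-0.22)
   = 1 / (1 + 38.019 + 0.60256) = 1/39.621 = 0.02524
[CO3²⁻] = α₂ × DIC = 0.02524 × 6.36 = 0.161 mmol/kg

[CO3²⁻] = 0.161 mmol/kg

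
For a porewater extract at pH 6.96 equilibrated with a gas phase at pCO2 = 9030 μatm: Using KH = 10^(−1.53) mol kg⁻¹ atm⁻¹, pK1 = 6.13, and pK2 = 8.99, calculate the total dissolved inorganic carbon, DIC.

[CO2*] = KH · pCO2 = 10^(−1.53) × 9030×10^-6 = 2.665×10^-4 mol/kg
α₀ = 1/(1 + K1/[H⁺] + K1K2/[H⁺]²) = 1/(1 + 10^+0.83 + 10^-1.20) = 0.1278
DIC = [CO2*]/α₀ = 2.665×10^-4 / 0.1278 = 2.09 mmol/kg

DIC = 2.09 mmol/kg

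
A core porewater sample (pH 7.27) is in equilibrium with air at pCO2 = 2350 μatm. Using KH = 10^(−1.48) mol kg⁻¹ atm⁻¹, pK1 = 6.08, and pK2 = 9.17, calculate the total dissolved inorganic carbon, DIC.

[CO2*] = KH · pCO2 = 10^(−1.48) × 2350×10^-6 = 7.782×10^-5 mol/kg
α₀ = 1/(1 + K1/[H⁺] + K1K2/[H⁺]²) = 1/(1 + 10^+1.19 + 10^-0.71) = 0.05994
DIC = [CO2*]/α₀ = 7.782×10^-5 / 0.05994 = 1.30 mmol/kg

DIC = 1.30 mmol/kg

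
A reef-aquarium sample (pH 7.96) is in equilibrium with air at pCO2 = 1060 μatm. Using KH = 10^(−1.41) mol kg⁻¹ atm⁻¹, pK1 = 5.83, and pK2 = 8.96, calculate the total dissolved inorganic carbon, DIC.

DIC = 6.16 mmol/kg

[CO2*] = KH · pCO2 = 10^(−1.41) × 1060×10^-6 = 4.124×10^-5 mol/kg
α₀ = 1/(1 + K1/[H⁺] + K1K2/[H⁺]²) = 1/(1 + 10^+2.13 + 10^+1.13) = 0.006694
DIC = [CO2*]/α₀ = 4.124×10^-5 / 0.006694 = 6.16 mmol/kg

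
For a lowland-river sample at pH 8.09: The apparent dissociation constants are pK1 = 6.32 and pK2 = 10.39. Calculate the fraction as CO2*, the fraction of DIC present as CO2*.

α₀ = 0.0166

α₀ = 1 / (1 + K1/[H⁺] + K1K2/[H⁺]²) = 1 / (1 + 10^+1.77 + 10^-0.53)
   = 1 / (1 + 58.884 + 0.29512) = 1/60.179 = 0.01662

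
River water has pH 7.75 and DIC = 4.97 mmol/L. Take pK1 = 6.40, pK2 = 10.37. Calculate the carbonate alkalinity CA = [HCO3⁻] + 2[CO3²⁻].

CA = 4.77 mmol/L

CA = [HCO3⁻] + 2[CO3²⁻] = (α₁ + 2α₂)·DIC
At pH 7.75: [H⁺]/K1 = 10^-1.35 = 0.044668, K2/[H⁺] = 10^-2.62 = 0.0023988
α₁ = 1/(1 + 0.044668 + 0.0023988) = 1/1.0471 = 0.9550; α₂ = α₁·K2/[H⁺] = 0.002291
α₁ + 2α₂ = 0.9596
CA = 0.9596 × 4.97 = 4.77 mmol/L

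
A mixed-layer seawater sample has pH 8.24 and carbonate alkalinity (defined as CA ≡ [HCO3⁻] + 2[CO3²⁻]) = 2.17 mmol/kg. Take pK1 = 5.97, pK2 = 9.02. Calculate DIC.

DIC = 1.91 mmol/kg

CA = [HCO3⁻] + 2[CO3²⁻] = (α₁ + 2α₂)·DIC
At pH 8.24: [H⁺]/K1 = 10^-2.27 = 0.0053703, K2/[H⁺] = 10^-0.78 = 0.16596
α₁ = 1/(1 + 0.0053703 + 0.16596) = 1/1.1713 = 0.8537; α₂ = α₁·K2/[H⁺] = 0.1417
α₁ + 2α₂ = 1.1371
DIC = CA / (α₁ + 2α₂) = 2.17 / 1.1371 = 1.91 mmol/kg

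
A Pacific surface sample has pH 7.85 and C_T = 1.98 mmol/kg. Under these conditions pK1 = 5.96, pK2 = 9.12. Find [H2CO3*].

[CO2*] = 0.0239 mmol/kg

α₀ = 1 / (1 + K1/[H⁺] + K1K2/[H⁺]²) = 1 / (1 + 10^+1.89 + 10^+0.62)
   = 1 / (1 + 77.625 + 4.1687) = 1/82.793 = 0.01208
[CO2*] = α₀ × DIC = 0.01208 × 1.98 = 0.0239 mmol/kg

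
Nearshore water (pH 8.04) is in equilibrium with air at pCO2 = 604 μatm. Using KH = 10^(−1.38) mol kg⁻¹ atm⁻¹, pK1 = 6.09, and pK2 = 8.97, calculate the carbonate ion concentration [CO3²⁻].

[CO3²⁻] = 0.264 mmol/kg

[CO2*] = KH · pCO2 = 10^(−1.38) × 604×10^-6 = 2.518×10^-5 mol/kg
α₀ = 1/(1 + K1/[H⁺] + K1K2/[H⁺]²) = 1/(1 + 10^+1.95 + 10^+1.02) = 0.009941
DIC = [CO2*]/α₀ = 2.518×10^-5 / 0.009941 = 2.533 mmol/kg
[CO3²⁻] = α₂·DIC; α₂ = 0.1041, so [CO3²⁻] = 0.1041 × 2.533 = 0.264 mmol/kg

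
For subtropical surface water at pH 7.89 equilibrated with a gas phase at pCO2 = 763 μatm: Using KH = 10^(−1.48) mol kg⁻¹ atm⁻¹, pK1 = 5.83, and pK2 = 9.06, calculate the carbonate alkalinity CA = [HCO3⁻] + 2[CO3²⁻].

CA = 3.29 mmol/kg

[CO2*] = KH · pCO2 = 10^(−1.48) × 763×10^-6 = 2.527×10^-5 mol/kg
α₀ = 1/(1 + K1/[H⁺] + K1K2/[H⁺]²) = 1/(1 + 10^+2.06 + 10^+0.89) = 0.008092
DIC = [CO2*]/α₀ = 2.527×10^-5 / 0.008092 = 3.122 mmol/kg
CA = (α₁ + 2α₂)·DIC = (0.9291 + 2×0.06281) × 3.122 = 3.29 mmol/kg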